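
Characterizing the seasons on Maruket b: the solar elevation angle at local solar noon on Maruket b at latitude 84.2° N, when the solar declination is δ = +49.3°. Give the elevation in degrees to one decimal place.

At local noon the hour angle is zero, so the zenith angle equals |φ − δ| = |+84.2° − (+49.300°)| = 34.900°.
Elevation = 90° − 34.900° = 55.1°.

55.1°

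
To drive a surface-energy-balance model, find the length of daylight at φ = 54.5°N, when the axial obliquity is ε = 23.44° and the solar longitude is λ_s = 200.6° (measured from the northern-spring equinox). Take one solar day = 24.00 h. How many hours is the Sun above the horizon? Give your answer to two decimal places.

10.48 h

Solar declination: sin δ = sin ε · sin λ_s = sin 23.44° × sin 200.6° = -0.13996, so δ = -8.045°.
cos H₀ = −tan φ · tan δ = −tan(+54.5°) × tan(-8.045°) = 0.1982, so H₀ = 1.3713 rad = 78.57°.
Daylight = 2H₀/(2π) × 24.00 h = (1.3713/π) × 24.00 = 10.48 h.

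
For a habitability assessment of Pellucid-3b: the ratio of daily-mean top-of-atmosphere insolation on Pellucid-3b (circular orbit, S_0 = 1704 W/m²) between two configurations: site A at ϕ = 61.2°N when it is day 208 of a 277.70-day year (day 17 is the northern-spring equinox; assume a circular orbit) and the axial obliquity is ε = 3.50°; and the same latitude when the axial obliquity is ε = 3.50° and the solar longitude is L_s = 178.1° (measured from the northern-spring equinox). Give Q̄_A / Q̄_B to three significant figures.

— Configuration A (ϕ=+61.2°):
Solar longitude: L_s = 360° × (208 − 17)/277.70 = 247.605°.
sin δ = sin 3.50° × sin 247.605° = -0.05644, so δ = -3.236°.
cos h₀ = −tan(+61.2°) tan(-3.236°) = 0.1028, h₀ = 1.4678 rad.
Bracket: h₀ sin ϕ sin δ + cos ϕ cos δ sin h₀ = 1.4678×0.87631×-0.05644 + 0.48175×0.99841×0.99470 = -0.072596 + 0.478435 = 0.405839.
Q̄ = (S_0/π) × [bracket] = (1704/π) × 0.405839 = 220.13 W/m².
— Configuration B (ϕ=+61.2°):
Solar declination: sin δ = sin ε · sin L_s = sin 3.50° × sin 178.1° = 0.00202, so δ = +0.116°.
cos h₀ = −tan(+61.2°) tan(+0.116°) = -0.0037, h₀ = 1.5745 rad.
Bracket: h₀ sin ϕ sin δ + cos ϕ cos δ sin h₀ = 1.5745×0.87631×0.00202 + 0.48175×1.00000×0.99999 = 0.002787 + 0.481745 = 0.484532.
Q̄ = (S_0/π) × [bracket] = (1704/π) × 0.484532 = 262.81 W/m².
Ratio Q̄_A / Q̄_B = 220.13 / 262.81 = 0.8376.

Q̄_A / Q̄_B ≈ 0.838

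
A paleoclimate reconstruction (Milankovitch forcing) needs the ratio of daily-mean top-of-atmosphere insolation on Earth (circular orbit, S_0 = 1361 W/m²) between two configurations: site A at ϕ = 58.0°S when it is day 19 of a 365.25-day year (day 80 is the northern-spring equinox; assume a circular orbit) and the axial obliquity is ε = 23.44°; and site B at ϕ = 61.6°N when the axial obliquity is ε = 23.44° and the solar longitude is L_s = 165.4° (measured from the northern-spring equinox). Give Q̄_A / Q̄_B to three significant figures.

Q̄_A / Q̄_B ≈ 1.69

— Configuration A (ϕ=-58.0°):
Solar longitude: L_s = 360° × (19 − 80)/365.25 = -60.123°, i.e. -60.123° + 360° = 299.877°.
sin δ = sin 23.44° × sin 299.877° = -0.34492, so δ = -20.177°.
cos h₀ = −tan(-58.0°) tan(-20.177°) = -0.5881, h₀ = 2.1995 rad.
Bracket: h₀ sin ϕ sin δ + cos ϕ cos δ sin h₀ = 2.1995×-0.84805×-0.34492 + 0.52992×0.93863×0.80880 = 0.643374 + 0.402296 = 1.045670.
Q̄ = (S_0/π) × [bracket] = (1361/π) × 1.045670 = 453.00 W/m².
— Configuration B (ϕ=+61.6°):
Solar declination: sin δ = sin ε · sin L_s = sin 23.44° × sin 165.4° = 0.10027, so δ = +5.755°.
cos h₀ = −tan(+61.6°) tan(+5.755°) = -0.1864, h₀ = 1.7583 rad.
Bracket: h₀ sin ϕ sin δ + cos ϕ cos δ sin h₀ = 1.7583×0.87965×0.10027 + 0.47562×0.99496×0.98248 = 0.155086 + 0.464932 = 0.620018.
Q̄ = (S_0/π) × [bracket] = (1361/π) × 0.620018 = 268.60 W/m².
Ratio Q̄_A / Q̄_B = 453.00 / 268.60 = 1.687.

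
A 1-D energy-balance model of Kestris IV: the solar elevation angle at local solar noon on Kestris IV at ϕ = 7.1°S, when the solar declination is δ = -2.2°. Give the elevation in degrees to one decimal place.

85.1°

At local noon the hour angle is zero, so the zenith angle equals |ϕ − δ| = |-7.1° − (-2.200°)| = 4.900°.
Elevation = 90° − 4.900° = 85.1°.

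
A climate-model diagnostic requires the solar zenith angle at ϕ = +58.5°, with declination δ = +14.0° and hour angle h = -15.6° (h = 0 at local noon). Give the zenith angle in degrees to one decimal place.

θ_z = 46.0°

cos θ_z = sin ϕ sin δ + cos ϕ cos δ cos h = 0.206272 + 0.488302 = 0.694574.
θ_z = arccos(0.694574) = 46.0°.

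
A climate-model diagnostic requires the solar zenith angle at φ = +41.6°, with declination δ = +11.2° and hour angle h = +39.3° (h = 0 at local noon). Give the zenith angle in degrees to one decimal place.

cos θ_z = sin φ sin δ + cos φ cos δ cos h = 0.128957 + 0.567655 = 0.696612.
θ_z = arccos(0.696612) = 45.8°.

θ_z = 45.8°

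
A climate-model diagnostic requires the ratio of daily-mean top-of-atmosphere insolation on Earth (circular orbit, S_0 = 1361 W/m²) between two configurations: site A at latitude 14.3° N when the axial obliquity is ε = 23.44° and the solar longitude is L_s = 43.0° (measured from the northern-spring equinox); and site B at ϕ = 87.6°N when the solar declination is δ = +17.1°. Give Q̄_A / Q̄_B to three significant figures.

Q̄_A / Q̄_B ≈ 1.13

— Configuration A (ϕ=+14.3°):
Solar declination: sin δ = sin ε · sin L_s = sin 23.44° × sin 43.0° = 0.27129, so δ = +15.741°.
cos h₀ = −tan(+14.3°) tan(+15.741°) = -0.0718, h₀ = 1.6427 rad.
Bracket: h₀ sin ϕ sin δ + cos ϕ cos δ sin h₀ = 1.6427×0.24700×0.27129 + 0.96902×0.96250×0.99742 = 0.110075 + 0.930275 = 1.040350.
Q̄ = (S_0/π) × [bracket] = (1361/π) × 1.040350 = 450.70 W/m².
— Configuration B (ϕ=+87.6°):
cos h₀ = −tan(+87.6°) tan(+17.100°) = -7.3401 ≤ −1 ⇒ polar day, h₀ = π.
Bracket: h₀ sin ϕ sin δ + cos ϕ cos δ sin h₀ = 3.1416×0.99912×0.29404 + 0.04188×0.95579×0.00000 = 0.922943 + 0.000000 = 0.922943.
Q̄ = (S_0/π) × [bracket] = (1361/π) × 0.922943 = 399.84 W/m².
Ratio Q̄_A / Q̄_B = 450.70 / 399.84 = 1.127.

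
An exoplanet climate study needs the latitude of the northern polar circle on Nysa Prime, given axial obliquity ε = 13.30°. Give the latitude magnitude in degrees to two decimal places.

The polar circle is the lowest latitude that experiences at least one full rotation of continuous daylight at the northern-summer solstice; it lies at |φ| = 90° − ε = 90° − 13.30° = 76.70°.

76.70°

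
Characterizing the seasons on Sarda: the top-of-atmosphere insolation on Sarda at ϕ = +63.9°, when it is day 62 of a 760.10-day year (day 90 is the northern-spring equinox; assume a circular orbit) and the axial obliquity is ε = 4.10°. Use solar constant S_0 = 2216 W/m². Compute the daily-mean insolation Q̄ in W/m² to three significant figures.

Solar longitude: L_s = 360° × (62 − 90)/760.10 = -13.261°, i.e. -13.261° + 360° = 346.739°.
sin δ = sin 4.10° × sin 346.739° = -0.01640, so δ = -0.940°.
cos h₀ = −tan(+63.9°) tan(-0.940°) = 0.0335, h₀ = 1.5373 rad.
Bracket: h₀ sin ϕ sin δ + cos ϕ cos δ sin h₀ = 1.5373×0.89803×-0.01640 + 0.43994×0.99987×0.99944 = -0.022641 + 0.439636 = 0.416995.
Q̄ = (S_0/π) × [bracket] = (2216/π) × 0.416995 = 294.1 W/m².

Q̄ ≈ 294 W/m²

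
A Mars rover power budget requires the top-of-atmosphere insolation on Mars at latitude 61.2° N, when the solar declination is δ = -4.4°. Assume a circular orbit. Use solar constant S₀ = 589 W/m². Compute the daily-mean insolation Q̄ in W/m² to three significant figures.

Q̄ ≈ 71.1 W/m²

cos H₀ = −tan(+61.2°) tan(-4.400°) = 0.1400, H₀ = 1.4304 rad.
Bracket: H₀ sin φ sin δ + cos φ cos δ sin H₀ = 1.4304×0.87631×-0.07672 + 0.48175×0.99705×0.99016 = -0.096167 + 0.475602 = 0.379435.
Q̄ = (S₀/π) × [bracket] = (589/π) × 0.379435 = 71.14 W/m².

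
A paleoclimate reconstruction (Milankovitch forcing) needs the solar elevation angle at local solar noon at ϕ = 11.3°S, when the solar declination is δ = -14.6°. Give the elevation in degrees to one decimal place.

At local noon the hour angle is zero, so the zenith angle equals |ϕ − δ| = |-11.3° − (-14.600°)| = 3.300°.
Elevation = 90° − 3.300° = 86.7°.

86.7°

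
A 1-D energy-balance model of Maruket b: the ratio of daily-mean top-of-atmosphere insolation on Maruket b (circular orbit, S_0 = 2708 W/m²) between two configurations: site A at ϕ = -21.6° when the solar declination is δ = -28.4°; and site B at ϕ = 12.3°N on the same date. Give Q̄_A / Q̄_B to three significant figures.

Q̄_A / Q̄_B ≈ 1.57

— Configuration A (ϕ=-21.6°):
cos h₀ = −tan(-21.6°) tan(-28.400°) = -0.2141, h₀ = 1.7865 rad.
Bracket: h₀ sin ϕ sin δ + cos ϕ cos δ sin h₀ = 1.7865×-0.36812×-0.47562 + 0.92978×0.87965×0.97682 = 0.312790 + 0.798922 = 1.111712.
Q̄ = (S_0/π) × [bracket] = (2708/π) × 1.111712 = 958.28 W/m².
— Configuration B (ϕ=+12.3°):
cos h₀ = −tan(+12.3°) tan(-28.400°) = 0.1179, h₀ = 1.4526 rad.
Bracket: h₀ sin ϕ sin δ + cos ϕ cos δ sin h₀ = 1.4526×0.21303×-0.47562 + 0.97705×0.87965×0.99303 = -0.147179 + 0.853472 = 0.706293.
Q̄ = (S_0/π) × [bracket] = (2708/π) × 0.706293 = 608.81 W/m².
Ratio Q̄_A / Q̄_B = 958.28 / 608.81 = 1.574.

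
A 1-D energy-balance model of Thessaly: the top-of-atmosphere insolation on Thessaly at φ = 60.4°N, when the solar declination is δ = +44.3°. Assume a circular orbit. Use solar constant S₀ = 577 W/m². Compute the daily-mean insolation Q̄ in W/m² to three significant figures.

Q̄ ≈ 350 W/m²

cos H₀ = −tan(+60.4°) tan(+44.300°) = -1.7178 ≤ −1 ⇒ polar day, H₀ = π.
Bracket: H₀ sin φ sin δ + cos φ cos δ sin H₀ = 3.1416×0.86949×0.69842 + 0.49394×0.71569×0.00000 = 1.907797 + 0.000000 = 1.907797.
Q̄ = (S₀/π) × [bracket] = (577/π) × 1.907797 = 350.4 W/m².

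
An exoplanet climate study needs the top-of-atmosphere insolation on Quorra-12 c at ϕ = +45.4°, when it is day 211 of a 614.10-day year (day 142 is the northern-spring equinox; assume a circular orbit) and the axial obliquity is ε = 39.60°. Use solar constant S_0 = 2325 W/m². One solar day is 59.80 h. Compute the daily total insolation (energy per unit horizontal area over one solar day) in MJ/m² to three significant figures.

Solar longitude: L_s = 360° × (211 − 142)/614.10 = 40.449°.
sin δ = sin 39.60° × sin 40.449° = 0.41355, so δ = +24.428°.
cos h₀ = −tan(+45.4°) tan(+24.428°) = -0.4606, h₀ = 2.0495 rad.
Bracket: h₀ sin ϕ sin δ + cos ϕ cos δ sin h₀ = 2.0495×0.71203×0.41355 + 0.70215×0.91048×0.88761 = 0.603496 + 0.567443 = 1.170939.
Q̄ = (S_0/π) × [bracket] = (2325/π) × 1.170939 = 866.58 W/m².
Daily total = Q̄ × 59.80 h × 3600 s/h = 866.58 × 59.80 × 3600 / 10⁶ = 186.6 MJ/m².

187 MJ/m²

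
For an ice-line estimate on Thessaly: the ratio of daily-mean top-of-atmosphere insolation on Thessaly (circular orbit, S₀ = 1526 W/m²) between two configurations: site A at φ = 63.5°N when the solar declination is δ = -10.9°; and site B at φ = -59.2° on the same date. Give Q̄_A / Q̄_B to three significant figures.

— Configuration A (φ=+63.5°):
cos H₀ = −tan(+63.5°) tan(-10.900°) = 0.3862, H₀ = 1.1743 rad.
Bracket: H₀ sin φ sin δ + cos φ cos δ sin H₀ = 1.1743×0.89493×-0.18910 + 0.44620×0.98196×0.92240 = -0.198728 + 0.404150 = 0.205422.
Q̄ = (S₀/π) × [bracket] = (1526/π) × 0.205422 = 99.782 W/m².
— Configuration B (φ=-59.2°):
cos H₀ = −tan(-59.2°) tan(-10.900°) = -0.3230, H₀ = 1.8997 rad.
Bracket: H₀ sin φ sin δ + cos φ cos δ sin H₀ = 1.8997×-0.85896×-0.18910 + 0.51204×0.98196×0.94639 = 0.308567 + 0.475848 = 0.784415.
Q̄ = (S₀/π) × [bracket] = (1526/π) × 0.784415 = 381.02 W/m².
Ratio Q̄_A / Q̄_B = 99.782 / 381.02 = 0.2619.

Q̄_A / Q̄_B ≈ 0.262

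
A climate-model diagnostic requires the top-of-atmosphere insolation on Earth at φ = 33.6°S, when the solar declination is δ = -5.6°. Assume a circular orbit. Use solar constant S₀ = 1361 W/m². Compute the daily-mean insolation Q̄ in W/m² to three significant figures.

Q̄ ≈ 397 W/m²

cos H₀ = −tan(-33.6°) tan(-5.600°) = -0.0651, H₀ = 1.6360 rad.
Bracket: H₀ sin φ sin δ + cos φ cos δ sin H₀ = 1.6360×-0.55339×-0.09758 + 0.83292×0.99523×0.99788 = 0.088344 + 0.827190 = 0.915534.
Q̄ = (S₀/π) × [bracket] = (1361/π) × 0.915534 = 396.6 W/m².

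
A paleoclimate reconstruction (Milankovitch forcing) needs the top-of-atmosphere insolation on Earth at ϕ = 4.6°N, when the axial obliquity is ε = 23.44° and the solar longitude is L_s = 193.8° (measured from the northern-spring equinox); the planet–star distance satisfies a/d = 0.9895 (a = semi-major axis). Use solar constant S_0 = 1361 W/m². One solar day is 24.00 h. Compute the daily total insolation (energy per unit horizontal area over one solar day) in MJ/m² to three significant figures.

Solar declination: sin δ = sin ε · sin L_s = sin 23.44° × sin 193.8° = -0.09489, so δ = -5.445°.
cos h₀ = −tan(+4.6°) tan(-5.445°) = 0.0077, h₀ = 1.5631 rad.
Bracket: h₀ sin ϕ sin δ + cos ϕ cos δ sin h₀ = 1.5631×0.08020×-0.09489 + 0.99678×0.99549×0.99997 = -0.011895 + 0.992255 = 0.980360.
Inverse-square distance factor (a/d)² = 0.9895² = 0.979110.
Q̄ = (S_0/π) × 0.979110 × [bracket] = (1361/π) × 0.979110 × 0.980360 = 415.84 W/m².
Daily total = Q̄ × 24.00 h × 3600 s/h = 415.84 × 24.00 × 3600 / 10⁶ = 35.93 MJ/m².

35.9 MJ/m²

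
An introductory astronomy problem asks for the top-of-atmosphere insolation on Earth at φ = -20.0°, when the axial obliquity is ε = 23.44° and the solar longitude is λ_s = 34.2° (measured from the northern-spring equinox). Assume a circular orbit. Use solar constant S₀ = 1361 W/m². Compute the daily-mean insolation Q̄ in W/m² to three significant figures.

Solar declination: sin δ = sin ε · sin λ_s = sin 23.44° × sin 34.2° = 0.22359, so δ = +12.920°.
cos H₀ = −tan(-20.0°) tan(+12.920°) = 0.0835, H₀ = 1.4872 rad.
Bracket: H₀ sin φ sin δ + cos φ cos δ sin H₀ = 1.4872×-0.34202×0.22359 + 0.93969×0.97468×0.99651 = -0.113730 + 0.912701 = 0.798971.
Q̄ = (S₀/π) × [bracket] = (1361/π) × 0.798971 = 346.1 W/m².

Q̄ ≈ 346 W/m²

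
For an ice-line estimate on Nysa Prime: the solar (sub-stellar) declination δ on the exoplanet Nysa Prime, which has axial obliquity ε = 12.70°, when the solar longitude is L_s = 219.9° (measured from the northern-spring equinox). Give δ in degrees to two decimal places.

δ = -8.11°

sin δ = sin ε · sin L_s = sin 12.70° × sin 219.9° = -0.141020.
δ = arcsin(-0.141020) = -8.11°.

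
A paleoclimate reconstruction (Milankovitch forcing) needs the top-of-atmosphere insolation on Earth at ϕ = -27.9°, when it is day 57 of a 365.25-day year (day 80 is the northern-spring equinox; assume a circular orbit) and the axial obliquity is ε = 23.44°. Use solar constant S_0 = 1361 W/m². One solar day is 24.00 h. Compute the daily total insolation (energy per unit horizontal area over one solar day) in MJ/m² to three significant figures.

37.0 MJ/m²

Solar longitude: L_s = 360° × (57 − 80)/365.25 = -22.669°, i.e. -22.669° + 360° = 337.331°.
sin δ = sin 23.44° × sin 337.331° = -0.15331, so δ = -8.819°.
cos h₀ = −tan(-27.9°) tan(-8.819°) = -0.0821, h₀ = 1.6530 rad.
Bracket: h₀ sin ϕ sin δ + cos ϕ cos δ sin h₀ = 1.6530×-0.46793×-0.15331 + 0.88377×0.98818×0.99662 = 0.118583 + 0.870372 = 0.988955.
Q̄ = (S_0/π) × [bracket] = (1361/π) × 0.988955 = 428.43 W/m².
Daily total = Q̄ × 24.00 h × 3600 s/h = 428.43 × 24.00 × 3600 / 10⁶ = 37.02 MJ/m².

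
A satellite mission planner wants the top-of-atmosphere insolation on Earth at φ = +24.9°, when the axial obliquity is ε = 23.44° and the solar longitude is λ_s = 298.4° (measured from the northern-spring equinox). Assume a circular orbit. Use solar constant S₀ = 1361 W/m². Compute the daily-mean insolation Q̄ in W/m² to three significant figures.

Solar declination: sin δ = sin ε · sin λ_s = sin 23.44° × sin 298.4° = -0.34991, so δ = -20.482°.
cos H₀ = −tan(+24.9°) tan(-20.482°) = 0.1734, H₀ = 1.3965 rad.
Bracket: H₀ sin φ sin δ + cos φ cos δ sin H₀ = 1.3965×0.42104×-0.34991 + 0.90704×0.93678×0.98485 = -0.205741 + 0.836824 = 0.631083.
Q̄ = (S₀/π) × [bracket] = (1361/π) × 0.631083 = 273.4 W/m².

Q̄ ≈ 273 W/m²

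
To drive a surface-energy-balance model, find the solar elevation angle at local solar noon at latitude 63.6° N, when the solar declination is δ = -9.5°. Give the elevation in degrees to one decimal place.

16.9°

At local noon the hour angle is zero, so the zenith angle equals |ϕ − δ| = |+63.6° − (-9.500°)| = 73.100°.
Elevation = 90° − 73.100° = 16.9°.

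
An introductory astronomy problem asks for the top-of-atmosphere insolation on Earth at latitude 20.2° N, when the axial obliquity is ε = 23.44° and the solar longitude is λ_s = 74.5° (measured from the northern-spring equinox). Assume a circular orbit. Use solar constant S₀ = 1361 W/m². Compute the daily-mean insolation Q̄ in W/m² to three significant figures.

Q̄ ≈ 470 W/m²

Solar declination: sin δ = sin ε · sin λ_s = sin 23.44° × sin 74.5° = 0.38332, so δ = +22.540°.
cos H₀ = −tan(+20.2°) tan(+22.540°) = -0.1527, H₀ = 1.7241 rad.
Bracket: H₀ sin φ sin δ + cos φ cos δ sin H₀ = 1.7241×0.34530×0.38332 + 0.93849×0.92362×0.98827 = 0.228203 + 0.856640 = 1.084843.
Q̄ = (S₀/π) × [bracket] = (1361/π) × 1.084843 = 470.0 W/m².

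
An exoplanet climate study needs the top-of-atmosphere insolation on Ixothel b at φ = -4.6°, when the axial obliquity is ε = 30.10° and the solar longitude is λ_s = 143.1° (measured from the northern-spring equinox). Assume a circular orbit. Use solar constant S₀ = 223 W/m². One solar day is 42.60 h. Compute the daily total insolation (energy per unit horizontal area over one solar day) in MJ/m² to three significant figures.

Solar declination: sin δ = sin ε · sin λ_s = sin 30.10° × sin 143.1° = 0.30112, so δ = +17.525°.
cos H₀ = −tan(-4.6°) tan(+17.525°) = 0.0254, H₀ = 1.5454 rad.
Bracket: H₀ sin φ sin δ + cos φ cos δ sin H₀ = 1.5454×-0.08020×0.30112 + 0.99678×0.95359×0.99968 = -0.037321 + 0.950215 = 0.912894.
Q̄ = (S₀/π) × [bracket] = (223/π) × 0.912894 = 64.800 W/m².
Daily total = Q̄ × 42.60 h × 3600 s/h = 64.800 × 42.60 × 3600 / 10⁶ = 9.938 MJ/m².

9.94 MJ/m²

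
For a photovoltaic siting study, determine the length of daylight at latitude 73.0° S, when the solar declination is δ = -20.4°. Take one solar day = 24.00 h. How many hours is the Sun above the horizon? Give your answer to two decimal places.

24.00 h

Sunrise equation: cos h₀ = −tan ϕ · tan δ = -1.2164 ≤ −1, so the Sun never sets (polar day) and h₀ = π.
Daylight = 2h₀/(2π) × 24.00 h = (3.1416/π) × 24.00 = 24.00 h.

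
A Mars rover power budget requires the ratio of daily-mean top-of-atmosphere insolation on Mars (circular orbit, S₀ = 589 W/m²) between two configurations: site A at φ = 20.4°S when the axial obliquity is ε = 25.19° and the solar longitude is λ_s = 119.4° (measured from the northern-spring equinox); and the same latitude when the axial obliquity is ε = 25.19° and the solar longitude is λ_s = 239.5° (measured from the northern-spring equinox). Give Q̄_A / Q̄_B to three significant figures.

— Configuration A (φ=-20.4°):
Solar declination: sin δ = sin ε · sin λ_s = sin 25.19° × sin 119.4° = 0.37081, so δ = +21.765°.
cos H₀ = −tan(-20.4°) tan(+21.765°) = 0.1485, H₀ = 1.4218 rad.
Bracket: H₀ sin φ sin δ + cos φ cos δ sin H₀ = 1.4218×-0.34857×0.37081 + 0.93728×0.92871×0.98891 = -0.183772 + 0.860808 = 0.677036.
Q̄ = (S₀/π) × [bracket] = (589/π) × 0.677036 = 126.93 W/m².
— Configuration B (φ=-20.4°):
Solar declination: sin δ = sin ε · sin λ_s = sin 25.19° × sin 239.5° = -0.36673, so δ = -21.514°.
cos H₀ = −tan(-20.4°) tan(-21.514°) = -0.1466, H₀ = 1.7179 rad.
Bracket: H₀ sin φ sin δ + cos φ cos δ sin H₀ = 1.7179×-0.34857×-0.36673 + 0.93728×0.93033×0.98920 = 0.219601 + 0.862562 = 1.082163.
Q̄ = (S₀/π) × [bracket] = (589/π) × 1.082163 = 202.89 W/m².
Ratio Q̄_A / Q̄_B = 126.93 / 202.89 = 0.6256.

Q̄_A / Q̄_B ≈ 0.626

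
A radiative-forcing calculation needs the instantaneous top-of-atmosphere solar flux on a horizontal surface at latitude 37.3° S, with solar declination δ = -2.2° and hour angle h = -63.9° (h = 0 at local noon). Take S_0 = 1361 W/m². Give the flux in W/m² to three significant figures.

508 W/m²

cos θ_z = sin ϕ sin δ + cos ϕ cos δ cos h = 0.023263 + 0.349702 = 0.372965.
Flux = S_0 · cos θ_z = 1361 × 0.372965 = 507.6 W/m².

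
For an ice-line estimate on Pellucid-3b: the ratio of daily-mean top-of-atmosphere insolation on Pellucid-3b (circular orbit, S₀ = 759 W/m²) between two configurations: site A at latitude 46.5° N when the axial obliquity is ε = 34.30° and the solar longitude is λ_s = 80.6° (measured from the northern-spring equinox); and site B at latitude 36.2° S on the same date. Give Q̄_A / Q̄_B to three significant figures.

— Configuration A (φ=+46.5°):
Solar declination: sin δ = sin ε · sin λ_s = sin 34.30° × sin 80.6° = 0.55596, so δ = +33.777°.
cos H₀ = −tan(+46.5°) tan(+33.777°) = -0.7048, H₀ = 2.3530 rad.
Bracket: H₀ sin φ sin δ + cos φ cos δ sin H₀ = 2.3530×0.72537×0.55596 + 0.68835×0.83121×0.70938 = 0.948910 + 0.405881 = 1.354791.
Q̄ = (S₀/π) × [bracket] = (759/π) × 1.354791 = 327.31 W/m².
— Configuration B (φ=-36.2°):
cos H₀ = −tan(-36.2°) tan(+33.777°) = 0.4895, H₀ = 1.0592 rad.
Bracket: H₀ sin φ sin δ + cos φ cos δ sin H₀ = 1.0592×-0.59061×0.55596 + 0.80696×0.83121×0.87199 = -0.347794 + 0.584890 = 0.237096.
Q̄ = (S₀/π) × [bracket] = (759/π) × 0.237096 = 57.282 W/m².
Ratio Q̄_A / Q̄_B = 327.31 / 57.282 = 5.714.

Q̄_A / Q̄_B ≈ 5.71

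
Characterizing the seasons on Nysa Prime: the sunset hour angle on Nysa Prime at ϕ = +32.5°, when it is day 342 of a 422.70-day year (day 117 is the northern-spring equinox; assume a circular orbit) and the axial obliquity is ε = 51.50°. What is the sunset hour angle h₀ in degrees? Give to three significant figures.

Solar longitude: L_s = 360° × (342 − 117)/422.70 = 191.625°.
sin δ = sin 51.50° × sin 191.625° = -0.15770, so δ = -9.074°.
cos h₀ = −tan ϕ · tan δ = −tan(+32.5°) × tan(-9.074°) = 0.1017, so h₀ = 1.4689 rad = 84.16°.

h₀ = 84.2°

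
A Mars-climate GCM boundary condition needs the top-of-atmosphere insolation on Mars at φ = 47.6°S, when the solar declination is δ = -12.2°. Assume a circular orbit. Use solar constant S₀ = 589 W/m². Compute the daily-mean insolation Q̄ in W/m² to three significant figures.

cos H₀ = −tan(-47.6°) tan(-12.200°) = -0.2368, H₀ = 1.8098 rad.
Bracket: H₀ sin φ sin δ + cos φ cos δ sin H₀ = 1.8098×-0.73846×-0.21132 + 0.67430×0.97742×0.97156 = 0.282422 + 0.640330 = 0.922752.
Q̄ = (S₀/π) × [bracket] = (589/π) × 0.922752 = 173.0 W/m².

Q̄ ≈ 173 W/m²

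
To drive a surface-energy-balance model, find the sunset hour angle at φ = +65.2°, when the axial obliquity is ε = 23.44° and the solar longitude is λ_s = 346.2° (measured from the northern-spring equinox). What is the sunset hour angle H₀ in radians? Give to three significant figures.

Solar declination: sin δ = sin ε · sin λ_s = sin 23.44° × sin 346.2° = -0.09489, so δ = -5.445°.
cos H₀ = −tan φ · tan δ = −tan(+65.2°) × tan(-5.445°) = 0.2063, so H₀ = 1.3630 rad = 78.10°.

H₀ = 1.36 rad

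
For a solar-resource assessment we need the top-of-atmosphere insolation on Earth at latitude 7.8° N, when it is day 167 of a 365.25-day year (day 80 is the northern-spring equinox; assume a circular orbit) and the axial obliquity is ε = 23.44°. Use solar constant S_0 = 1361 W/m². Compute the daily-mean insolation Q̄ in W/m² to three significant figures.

Solar longitude: L_s = 360° × (167 − 80)/365.25 = 85.749°.
sin δ = sin 23.44° × sin 85.749° = 0.39669, so δ = +23.372°.
cos h₀ = −tan(+7.8°) tan(+23.372°) = -0.0592, h₀ = 1.6300 rad.
Bracket: h₀ sin ϕ sin δ + cos ϕ cos δ sin h₀ = 1.6300×0.13572×0.39669 + 0.99075×0.91795×0.99825 = 0.087757 + 0.907867 = 0.995624.
Q̄ = (S_0/π) × [bracket] = (1361/π) × 0.995624 = 431.3 W/m².

Q̄ ≈ 431 W/m²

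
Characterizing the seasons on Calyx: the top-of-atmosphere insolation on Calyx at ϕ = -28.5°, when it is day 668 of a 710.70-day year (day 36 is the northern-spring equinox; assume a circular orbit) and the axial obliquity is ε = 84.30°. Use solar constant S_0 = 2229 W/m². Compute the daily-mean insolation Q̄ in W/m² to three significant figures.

Q̄ ≈ 869 W/m²

Solar longitude: L_s = 360° × (668 − 36)/710.70 = 320.135°.
sin δ = sin 84.30° × sin 320.135° = -0.63781, so δ = -39.629°.
cos h₀ = −tan(-28.5°) tan(-39.629°) = -0.4496, h₀ = 2.0371 rad.
Bracket: h₀ sin ϕ sin δ + cos ϕ cos δ sin h₀ = 2.0371×-0.47716×-0.63781 + 0.87882×0.77019×0.89321 = 0.619966 + 0.604577 = 1.224543.
Q̄ = (S_0/π) × [bracket] = (2229/π) × 1.224543 = 868.8 W/m².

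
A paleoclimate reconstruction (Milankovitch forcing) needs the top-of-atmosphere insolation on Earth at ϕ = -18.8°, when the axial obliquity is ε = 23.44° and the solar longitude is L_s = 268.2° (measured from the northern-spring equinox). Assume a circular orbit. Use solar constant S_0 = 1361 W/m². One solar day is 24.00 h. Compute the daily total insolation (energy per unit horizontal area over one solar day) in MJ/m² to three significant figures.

40.4 MJ/m²

Solar declination: sin δ = sin ε · sin L_s = sin 23.44° × sin 268.2° = -0.39759, so δ = -23.428°.
cos h₀ = −tan(-18.8°) tan(-23.428°) = -0.1475, h₀ = 1.7188 rad.
Bracket: h₀ sin ϕ sin δ + cos ϕ cos δ sin h₀ = 1.7188×-0.32227×-0.39759 + 0.94665×0.91756×0.98906 = 0.220232 + 0.859106 = 1.079338.
Q̄ = (S_0/π) × [bracket] = (1361/π) × 1.079338 = 467.59 W/m².
Daily total = Q̄ × 24.00 h × 3600 s/h = 467.59 × 24.00 × 3600 / 10⁶ = 40.40 MJ/m².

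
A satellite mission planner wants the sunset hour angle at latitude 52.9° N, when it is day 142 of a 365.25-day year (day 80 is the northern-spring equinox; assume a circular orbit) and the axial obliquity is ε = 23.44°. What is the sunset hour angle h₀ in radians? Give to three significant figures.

Solar longitude: L_s = 360° × (142 − 80)/365.25 = 61.109°.
sin δ = sin 23.44° × sin 61.109° = 0.34828, so δ = +20.382°.
cos h₀ = −tan ϕ · tan δ = −tan(+52.9°) × tan(+20.382°) = -0.4913, so h₀ = 2.0843 rad = 119.42°.

h₀ = 2.08 rad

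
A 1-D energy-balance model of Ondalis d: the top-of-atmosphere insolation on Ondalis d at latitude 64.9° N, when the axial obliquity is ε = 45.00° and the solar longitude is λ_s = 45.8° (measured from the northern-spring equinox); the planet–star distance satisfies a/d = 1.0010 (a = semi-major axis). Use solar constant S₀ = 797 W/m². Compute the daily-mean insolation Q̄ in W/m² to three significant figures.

Solar declination: sin δ = sin ε · sin λ_s = sin 45.00° × sin 45.8° = 0.50693, so δ = +30.460°.
cos H₀ = −tan(+64.9°) tan(+30.460°) = -1.2555 ≤ −1 ⇒ polar day, H₀ = π.
Bracket: H₀ sin φ sin δ + cos φ cos δ sin H₀ = 3.1416×0.90557×0.50693 + 0.42420×0.86199×0.00000 = 1.442185 + 0.000000 = 1.442185.
Inverse-square distance factor (a/d)² = 1.0010² = 1.002001.
Q̄ = (S₀/π) × 1.002001 × [bracket] = (797/π) × 1.002001 × 1.442185 = 366.6 W/m².

Q̄ ≈ 367 W/m²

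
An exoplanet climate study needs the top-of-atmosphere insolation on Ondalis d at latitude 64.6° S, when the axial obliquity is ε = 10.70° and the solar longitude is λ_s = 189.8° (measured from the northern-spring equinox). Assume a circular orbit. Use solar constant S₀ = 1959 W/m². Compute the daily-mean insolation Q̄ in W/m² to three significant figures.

Solar declination: sin δ = sin ε · sin λ_s = sin 10.70° × sin 189.8° = -0.03160, so δ = -1.811°.
cos H₀ = −tan(-64.6°) tan(-1.811°) = -0.0666, H₀ = 1.6374 rad.
Bracket: H₀ sin φ sin δ + cos φ cos δ sin H₀ = 1.6374×-0.90334×-0.03160 + 0.42894×0.99950×0.99778 = 0.046740 + 0.427774 = 0.474514.
Q̄ = (S₀/π) × [bracket] = (1959/π) × 0.474514 = 295.9 W/m².

Q̄ ≈ 296 W/m²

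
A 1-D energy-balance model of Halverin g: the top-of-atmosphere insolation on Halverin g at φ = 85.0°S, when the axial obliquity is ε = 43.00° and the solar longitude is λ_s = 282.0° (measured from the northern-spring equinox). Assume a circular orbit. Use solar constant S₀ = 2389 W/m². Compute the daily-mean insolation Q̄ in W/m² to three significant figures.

Q̄ ≈ 1.59e+03 W/m²

Solar declination: sin δ = sin ε · sin λ_s = sin 43.00° × sin 282.0° = -0.66710, so δ = -41.843°.
cos H₀ = −tan(-85.0°) tan(-41.843°) = -10.2352 ≤ −1 ⇒ polar day, H₀ = π.
Bracket: H₀ sin φ sin δ + cos φ cos δ sin H₀ = 3.1416×-0.99619×-0.66710 + 0.08716×0.74497×0.00000 = 2.087777 + 0.000000 = 2.087777.
Q̄ = (S₀/π) × [bracket] = (2389/π) × 2.087777 = 1588 W/m².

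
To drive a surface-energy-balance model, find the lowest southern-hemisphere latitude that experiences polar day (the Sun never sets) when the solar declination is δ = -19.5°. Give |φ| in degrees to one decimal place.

|φ| = 70.5°

Polar day requires cos H₀ = −tan φ tan δ ≤ −1, i.e. tan φ tan δ ≥ 1.
The boundary is |tan φ| · |tan δ| = 1, so |φ| = 90° − |δ| = 90° − 19.5° = 70.5° in the southern hemisphere.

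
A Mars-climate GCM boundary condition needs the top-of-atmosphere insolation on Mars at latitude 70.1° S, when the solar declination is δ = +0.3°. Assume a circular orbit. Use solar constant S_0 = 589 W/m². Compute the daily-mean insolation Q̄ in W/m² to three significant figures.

Q̄ ≈ 62.4 W/m²

cos h₀ = −tan(-70.1°) tan(+0.300°) = 0.0145, h₀ = 1.5563 rad.
Bracket: h₀ sin ϕ sin δ + cos ϕ cos δ sin h₀ = 1.5563×-0.94029×0.00524 + 0.34038×0.99999×0.99990 = -0.007668 + 0.340343 = 0.332675.
Q̄ = (S_0/π) × [bracket] = (589/π) × 0.332675 = 62.37 W/m².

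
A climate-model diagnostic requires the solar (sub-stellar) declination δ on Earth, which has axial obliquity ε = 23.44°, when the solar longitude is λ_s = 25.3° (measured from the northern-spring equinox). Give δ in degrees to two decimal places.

sin δ = sin ε · sin λ_s = sin 23.44° × sin 25.3° = 0.169998.
δ = arcsin(0.169998) = +9.79°.

δ = +9.79°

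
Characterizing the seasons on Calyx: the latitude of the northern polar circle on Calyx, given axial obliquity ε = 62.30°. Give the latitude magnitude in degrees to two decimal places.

27.70°

The polar circle is the lowest latitude that experiences at least one full rotation of continuous daylight at the northern-summer solstice; it lies at |φ| = 90° − ε = 90° − 62.30° = 27.70°.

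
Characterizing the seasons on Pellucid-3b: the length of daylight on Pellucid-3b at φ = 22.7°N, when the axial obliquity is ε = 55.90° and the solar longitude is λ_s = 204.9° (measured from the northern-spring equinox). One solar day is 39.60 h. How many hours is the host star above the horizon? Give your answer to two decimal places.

17.83 h

Solar declination: sin δ = sin ε · sin λ_s = sin 55.90° × sin 204.9° = -0.34864, so δ = -20.404°.
cos H₀ = −tan φ · tan δ = −tan(+22.7°) × tan(-20.404°) = 0.1556, so H₀ = 1.4146 rad = 81.05°.
Daylight = 2H₀/(2π) × 39.60 h = (1.4146/π) × 39.60 = 17.83 h.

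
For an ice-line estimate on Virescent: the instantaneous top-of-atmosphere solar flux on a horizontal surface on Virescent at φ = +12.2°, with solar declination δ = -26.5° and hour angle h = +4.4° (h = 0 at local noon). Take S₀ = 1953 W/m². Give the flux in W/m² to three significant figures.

1.52e+03 W/m²

cos θ_z = sin φ sin δ + cos φ cos δ cos h = -0.094293 + 0.872145 = 0.777852.
Flux = S₀ · cos θ_z = 1953 × 0.777852 = 1519 W/m².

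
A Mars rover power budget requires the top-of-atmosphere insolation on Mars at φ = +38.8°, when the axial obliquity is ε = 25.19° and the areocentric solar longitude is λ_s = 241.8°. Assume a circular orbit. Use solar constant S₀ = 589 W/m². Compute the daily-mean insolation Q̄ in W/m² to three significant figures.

sin δ = sin 25.19° × sin 241.8° = -0.37510, so δ = -22.031°.
cos H₀ = −tan(+38.8°) tan(-22.031°) = 0.3253, H₀ = 1.2394 rad.
Bracket: H₀ sin φ sin δ + cos φ cos δ sin H₀ = 1.2394×0.62660×-0.37510 + 0.77934×0.92698×0.94560 = -0.291306 + 0.683132 = 0.391826.
Q̄ = (S₀/π) × [bracket] = (589/π) × 0.391826 = 73.46 W/m².

Q̄ ≈ 73.5 W/m²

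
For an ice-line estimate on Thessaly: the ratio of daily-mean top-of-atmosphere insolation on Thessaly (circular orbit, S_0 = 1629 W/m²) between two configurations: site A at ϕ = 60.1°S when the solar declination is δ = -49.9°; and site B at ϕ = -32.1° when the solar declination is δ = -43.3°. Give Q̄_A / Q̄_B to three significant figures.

— Configuration A (ϕ=-60.1°):
cos h₀ = −tan(-60.1°) tan(-49.900°) = -2.0652 ≤ −1 ⇒ polar day, h₀ = π.
Bracket: h₀ sin ϕ sin δ + cos ϕ cos δ sin h₀ = 3.1416×-0.86690×-0.76492 + 0.49849×0.64412×0.00000 = 2.083224 + 0.000000 = 2.083224.
Q̄ = (S_0/π) × [bracket] = (1629/π) × 2.083224 = 1080.2 W/m².
— Configuration B (ϕ=-32.1°):
cos h₀ = −tan(-32.1°) tan(-43.300°) = -0.5911, h₀ = 2.2033 rad.
Bracket: h₀ sin ϕ sin δ + cos ϕ cos δ sin h₀ = 2.2033×-0.53140×-0.68582 + 0.84712×0.72777×0.80657 = 0.802981 + 0.497257 = 1.300238.
Q̄ = (S_0/π) × [bracket] = (1629/π) × 1.300238 = 674.21 W/m².
Ratio Q̄_A / Q̄_B = 1080.2 / 674.21 = 1.602.

Q̄_A / Q̄_B ≈ 1.60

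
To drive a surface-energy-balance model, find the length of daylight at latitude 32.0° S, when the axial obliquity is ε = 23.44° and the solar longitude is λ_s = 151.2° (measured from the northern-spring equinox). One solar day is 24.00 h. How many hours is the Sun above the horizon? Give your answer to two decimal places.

11.07 h

Solar declination: sin δ = sin ε · sin λ_s = sin 23.44° × sin 151.2° = 0.19164, so δ = +11.048°.
cos H₀ = −tan φ · tan δ = −tan(-32.0°) × tan(+11.048°) = 0.1220, so H₀ = 1.4485 rad = 82.99°.
Daylight = 2H₀/(2π) × 24.00 h = (1.4485/π) × 24.00 = 11.07 h.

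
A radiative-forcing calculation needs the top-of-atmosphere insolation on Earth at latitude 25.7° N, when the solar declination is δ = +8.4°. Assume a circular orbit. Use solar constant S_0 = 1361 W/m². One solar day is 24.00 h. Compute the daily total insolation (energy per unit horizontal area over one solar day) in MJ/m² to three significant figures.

cos h₀ = −tan(+25.7°) tan(+8.400°) = -0.0711, h₀ = 1.6419 rad.
Bracket: h₀ sin ϕ sin δ + cos ϕ cos δ sin h₀ = 1.6419×0.43366×0.14608 + 0.90108×0.98927×0.99747 = 0.104013 + 0.889156 = 0.993169.
Q̄ = (S_0/π) × [bracket] = (1361/π) × 0.993169 = 430.26 W/m².
Daily total = Q̄ × 24.00 h × 3600 s/h = 430.26 × 24.00 × 3600 / 10⁶ = 37.17 MJ/m².

37.2 MJ/m²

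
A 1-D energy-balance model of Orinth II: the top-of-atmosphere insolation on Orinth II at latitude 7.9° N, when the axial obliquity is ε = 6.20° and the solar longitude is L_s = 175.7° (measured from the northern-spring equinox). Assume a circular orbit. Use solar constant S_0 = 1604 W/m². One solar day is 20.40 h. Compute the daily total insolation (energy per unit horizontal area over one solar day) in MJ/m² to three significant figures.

Solar declination: sin δ = sin ε · sin L_s = sin 6.20° × sin 175.7° = 0.00810, so δ = +0.464°.
cos h₀ = −tan(+7.9°) tan(+0.464°) = -0.0011, h₀ = 1.5719 rad.
Bracket: h₀ sin ϕ sin δ + cos ϕ cos δ sin h₀ = 1.5719×0.13744×0.00810 + 0.99051×0.99997×1.00000 = 0.001750 + 0.990480 = 0.992230.
Q̄ = (S_0/π) × [bracket] = (1604/π) × 0.992230 = 506.60 W/m².
Daily total = Q̄ × 20.40 h × 3600 s/h = 506.60 × 20.40 × 3600 / 10⁶ = 37.20 MJ/m².

37.2 MJ/m²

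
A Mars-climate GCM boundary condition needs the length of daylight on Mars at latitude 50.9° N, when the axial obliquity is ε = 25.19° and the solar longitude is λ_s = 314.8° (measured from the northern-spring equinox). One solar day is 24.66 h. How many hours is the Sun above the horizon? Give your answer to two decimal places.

Solar declination: sin δ = sin ε · sin λ_s = sin 25.19° × sin 314.8° = -0.30201, so δ = -17.578°.
cos H₀ = −tan φ · tan δ = −tan(+50.9°) × tan(-17.578°) = 0.3898, so H₀ = 1.1704 rad = 67.06°.
Daylight = 2H₀/(2π) × 24.66 h = (1.1704/π) × 24.66 = 9.19 h.

9.19 h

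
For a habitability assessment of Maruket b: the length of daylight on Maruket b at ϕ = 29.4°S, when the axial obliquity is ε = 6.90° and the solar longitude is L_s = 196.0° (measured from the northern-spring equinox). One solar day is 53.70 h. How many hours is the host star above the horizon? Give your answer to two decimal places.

Solar declination: sin δ = sin ε · sin L_s = sin 6.90° × sin 196.0° = -0.03311, so δ = -1.898°.
cos h₀ = −tan ϕ · tan δ = −tan(-29.4°) × tan(-1.898°) = -0.0187, so h₀ = 1.5895 rad = 91.07°.
Daylight = 2h₀/(2π) × 53.70 h = (1.5895/π) × 53.70 = 27.17 h.

27.17 h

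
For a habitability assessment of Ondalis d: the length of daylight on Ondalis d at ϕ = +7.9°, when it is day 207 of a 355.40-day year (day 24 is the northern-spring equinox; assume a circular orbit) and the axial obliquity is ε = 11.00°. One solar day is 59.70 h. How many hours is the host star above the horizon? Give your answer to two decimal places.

Solar longitude: L_s = 360° × (207 − 24)/355.40 = 185.369°.
sin δ = sin 11.00° × sin 185.369° = -0.01785, so δ = -1.023°.
cos h₀ = −tan ϕ · tan δ = −tan(+7.9°) × tan(-1.023°) = 0.0025, so h₀ = 1.5683 rad = 89.86°.
Daylight = 2h₀/(2π) × 59.70 h = (1.5683/π) × 59.70 = 29.80 h.

29.80 h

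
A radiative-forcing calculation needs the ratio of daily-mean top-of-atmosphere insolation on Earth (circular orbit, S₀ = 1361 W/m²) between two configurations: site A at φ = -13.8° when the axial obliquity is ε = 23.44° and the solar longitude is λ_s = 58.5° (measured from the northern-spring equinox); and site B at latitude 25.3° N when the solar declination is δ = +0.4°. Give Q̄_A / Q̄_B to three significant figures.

Q̄_A / Q̄_B ≈ 0.869

— Configuration A (φ=-13.8°):
Solar declination: sin δ = sin ε · sin λ_s = sin 23.44° × sin 58.5° = 0.33917, so δ = +19.826°.
cos H₀ = −tan(-13.8°) tan(+19.826°) = 0.0886, H₀ = 1.4821 rad.
Bracket: H₀ sin φ sin δ + cos φ cos δ sin H₀ = 1.4821×-0.23853×0.33917 + 0.97113×0.94072×0.99607 = -0.119905 + 0.909971 = 0.790066.
Q̄ = (S₀/π) × [bracket] = (1361/π) × 0.790066 = 342.27 W/m².
— Configuration B (φ=+25.3°):
cos H₀ = −tan(+25.3°) tan(+0.400°) = -0.0033, H₀ = 1.5741 rad.
Bracket: H₀ sin φ sin δ + cos φ cos δ sin H₀ = 1.5741×0.42736×0.00698 + 0.90408×0.99998×0.99999 = 0.004695 + 0.904053 = 0.908748.
Q̄ = (S₀/π) × [bracket] = (1361/π) × 0.908748 = 393.69 W/m².
Ratio Q̄_A / Q̄_B = 342.27 / 393.69 = 0.8694.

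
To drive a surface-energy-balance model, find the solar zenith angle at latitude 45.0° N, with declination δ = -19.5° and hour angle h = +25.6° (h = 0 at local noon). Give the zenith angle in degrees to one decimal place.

cos θ_z = sin φ sin δ + cos φ cos δ cos h = -0.236037 + 0.601115 = 0.365078.
θ_z = arccos(0.365078) = 68.6°.

θ_z = 68.6°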